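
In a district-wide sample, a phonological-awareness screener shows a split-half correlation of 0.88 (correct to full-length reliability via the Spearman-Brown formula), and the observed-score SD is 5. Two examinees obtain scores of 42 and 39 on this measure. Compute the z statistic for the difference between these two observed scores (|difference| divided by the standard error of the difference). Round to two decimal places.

Full-length reliability (Spearman-Brown) = 2(0.88)/(1+0.88) ≈ 0.93617
SEM = 5.00000 * √(1 − 0.93617) = 5.00000 * √0.06383 ≈ 5.00000 * 0.25265 ≈ 1.26323
SE_diff = √2 * SEM ≈ 1.78647
z = |42 − 39| / 1.78647 = 3 / 1.78647 ≈ 1.67929

1.68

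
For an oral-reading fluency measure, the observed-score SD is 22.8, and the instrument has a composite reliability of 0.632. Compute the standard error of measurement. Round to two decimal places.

13.83

SEM = 22.80000*√(1 − 0.63200) ≈ 13.83116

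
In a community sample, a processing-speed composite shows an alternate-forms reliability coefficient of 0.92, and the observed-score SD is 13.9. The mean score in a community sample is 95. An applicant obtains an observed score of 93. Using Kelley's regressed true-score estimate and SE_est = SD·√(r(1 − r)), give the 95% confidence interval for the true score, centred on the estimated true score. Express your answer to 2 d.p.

[85.77, 100.55]

T̂ = r·X + (1 − r)·M = 0.9200*93 + 0.0800*95 = 85.5600 + 7.6000 ≈ 93.1600
SE_est = 13.9000*√(0.9200*0.0800) ≈ 3.7710
CI = 93.1600 ± 1.96 * 3.7710 → [85.7689, 100.5511]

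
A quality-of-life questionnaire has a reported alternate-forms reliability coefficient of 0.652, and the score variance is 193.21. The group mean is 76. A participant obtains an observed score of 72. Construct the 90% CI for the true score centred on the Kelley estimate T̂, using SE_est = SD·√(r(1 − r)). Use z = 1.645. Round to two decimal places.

[62.50, 84.28]

SD = √193.21 = 13.9000
T̂ = 0.6520(72) + 0.3480(76) ≈ 73.3920
SE_est = SD * √(r(1 − r)) = 13.9000 * √0.2269 ≈ 13.9000 * 0.4763 ≈ 6.6211
90% CI: 73.3920 ± 10.8917 ≈ (62.5003, 84.2837)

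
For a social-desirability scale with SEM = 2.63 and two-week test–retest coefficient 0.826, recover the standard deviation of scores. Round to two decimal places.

6.30

σ = SEM·(1 − r)^(−1/2) ≈ 2.63*2.39732 ≈ 6.30494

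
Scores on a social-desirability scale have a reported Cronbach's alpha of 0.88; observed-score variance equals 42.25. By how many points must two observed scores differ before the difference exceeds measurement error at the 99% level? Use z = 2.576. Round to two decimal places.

8.20

σ = 42.25^(1/2) = 6.50000
SEM = 6.50000·√(1 − 0.88000) ≃ 2.25167
SE_diff = √2 · SEM ≃ 3.18434
Minimum reliable difference = 2.576 · SE_diff ≃ 2.576 · 3.18434 ≃ 8.20285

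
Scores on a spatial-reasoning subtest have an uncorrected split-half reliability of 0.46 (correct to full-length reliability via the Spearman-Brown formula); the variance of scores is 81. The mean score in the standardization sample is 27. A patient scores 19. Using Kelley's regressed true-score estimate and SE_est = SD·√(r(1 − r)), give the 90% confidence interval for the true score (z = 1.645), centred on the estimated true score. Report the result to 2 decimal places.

σ = 81^(1/2) = 9.00000
Full-length reliability (Spearman-Brown) = 2(0.46)/(1+0.46) ≈ 0.63014
Estimated true score = 0.63014*19 + (1 − 0.63014)*27 ≈ 21.95890
SE_est = 9.00000·√[r(1 − r)] ≈ 4.34491
90% CI: 21.95890 ± 7.14737 ≈ (14.81153, 29.10628)

[14.81, 29.11]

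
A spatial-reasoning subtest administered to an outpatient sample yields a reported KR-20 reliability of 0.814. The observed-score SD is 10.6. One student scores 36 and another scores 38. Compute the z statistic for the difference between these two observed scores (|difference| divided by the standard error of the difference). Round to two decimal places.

The standard error of measurement is 10.600×√(1 − 0.814) ≃ 10.600×0.431 ≃ 4.572.
SE_diff = √2 × SEM ≃ 6.465
z = 2 / 6.465 ≃ 0.309

0.31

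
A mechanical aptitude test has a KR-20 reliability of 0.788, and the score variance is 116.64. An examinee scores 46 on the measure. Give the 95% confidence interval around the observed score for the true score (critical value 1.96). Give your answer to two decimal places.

[36.25, 55.75]

SD = √116.64 = 10.800
SEM = 10.800 * √(1 − 0.788) = 10.800 * √0.212 ≈ 10.800 * 0.460 ≈ 4.973
Margin = 1.96 * 4.973 ≈ 9.746
Interval: (36.254, 55.746)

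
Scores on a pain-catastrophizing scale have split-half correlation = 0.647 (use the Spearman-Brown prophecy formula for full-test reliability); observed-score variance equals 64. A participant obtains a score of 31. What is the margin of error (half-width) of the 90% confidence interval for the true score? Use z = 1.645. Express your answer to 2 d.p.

6.09

SD = √64 ≈ 8.00000
Spearman-Brown: r = 2(0.647) / (1 + 0.647) = 1.29400 / 1.64700 ≈ 0.78567
SEM = 8.00000·√(1 − 0.78567) ≈ 3.70366
Margin = 1.645 · 3.70366 ≈ 6.09251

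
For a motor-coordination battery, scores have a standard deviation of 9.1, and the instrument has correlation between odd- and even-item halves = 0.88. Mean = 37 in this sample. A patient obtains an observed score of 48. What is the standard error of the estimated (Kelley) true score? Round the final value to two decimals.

Spearman-Brown: r = 2(0.88) / (1 + 0.88) = 1.7600 / 1.8800 ≈ 0.9362
SE_est = SD · √(r(1 − r)) = 9.1000 · √0.0598 ≈ 9.1000 · 0.2444 ≈ 2.2245

2.22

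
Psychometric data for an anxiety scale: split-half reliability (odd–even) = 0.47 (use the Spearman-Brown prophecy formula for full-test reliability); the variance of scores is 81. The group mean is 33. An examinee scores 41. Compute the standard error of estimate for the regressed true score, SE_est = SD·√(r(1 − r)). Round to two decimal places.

SD = √81 ≈ 9.0000
Full-length reliability (Spearman-Brown) = 2(0.47)/(1+0.47) ≈ 0.6395
SE_est = SD × √(r(1 − r)) = 9.0000 × √0.2306 ≈ 9.0000 × 0.4802 ≈ 4.3214

4.32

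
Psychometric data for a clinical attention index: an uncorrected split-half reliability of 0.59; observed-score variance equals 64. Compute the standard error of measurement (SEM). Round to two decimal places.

σ = 64^(1/2) = 8.000
r_full = 2·0.59 / (1 + 0.59) ≈ 0.742
SEM = 8.000*√(1 − 0.742) ≈ 4.062

4.06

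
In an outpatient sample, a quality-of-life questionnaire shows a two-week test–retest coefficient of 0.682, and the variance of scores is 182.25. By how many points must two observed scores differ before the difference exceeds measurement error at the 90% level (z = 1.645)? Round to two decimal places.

17.71

SD = √182.25 = 13.5000
SEM = 13.5000 · √(1 − 0.6820) = 13.5000 · √0.3180 ≈ 13.5000 · 0.5639 ≈ 7.6129
SE_diff = SEM · √2 ≈ 7.6129 · 1.4142 ≈ 10.7662
Smallest detectable difference = 1.645·10.7662 ≈ 17.7104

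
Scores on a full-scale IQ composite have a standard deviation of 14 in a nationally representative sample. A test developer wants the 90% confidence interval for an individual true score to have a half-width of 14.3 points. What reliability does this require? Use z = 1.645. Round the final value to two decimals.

0.61

SEM needed = half-width / z = 14.3/1.645 ≈ 8.693
r = 1 − (SEM / SD)² = 1 − (8.693 / 14)² ≈ 1 − 0.386 ≈ 0.614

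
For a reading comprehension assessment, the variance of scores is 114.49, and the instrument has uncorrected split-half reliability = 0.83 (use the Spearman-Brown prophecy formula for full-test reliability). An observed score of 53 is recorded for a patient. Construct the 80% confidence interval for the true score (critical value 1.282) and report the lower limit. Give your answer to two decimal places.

48.82

SD = √114.49 = 10.7000
Full-length reliability (Spearman-Brown) = 2(0.83)/(1+0.83) ≈ 0.9071
SEM = 10.7000 * √(1 − 0.9071) = 10.7000 * √0.0929 ≈ 10.7000 * 0.3048 ≈ 3.2612
1.282 * SEM ≈ 4.1809
Lower bound: 53 − 4.1809 = 48.8191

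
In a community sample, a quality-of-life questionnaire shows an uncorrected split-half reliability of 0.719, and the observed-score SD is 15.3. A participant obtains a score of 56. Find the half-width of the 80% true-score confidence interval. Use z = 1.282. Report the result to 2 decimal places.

7.93

r_full = 2·0.719 / (1 + 0.719) ≈ 0.837
The standard error of measurement is 15.300·√(1 − 0.837) ≈ 15.300·0.404 ≈ 6.186.
Half-width = 1.282·6.186 ≈ 7.930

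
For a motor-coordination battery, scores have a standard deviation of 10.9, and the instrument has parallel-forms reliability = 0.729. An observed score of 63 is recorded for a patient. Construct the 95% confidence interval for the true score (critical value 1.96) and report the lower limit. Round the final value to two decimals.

SEM = 10.9000*√(1 − 0.7290) ≈ 5.6743
1.96 * SEM ≈ 11.1216
Lower bound: 63 − 11.1216 = 51.8784

51.88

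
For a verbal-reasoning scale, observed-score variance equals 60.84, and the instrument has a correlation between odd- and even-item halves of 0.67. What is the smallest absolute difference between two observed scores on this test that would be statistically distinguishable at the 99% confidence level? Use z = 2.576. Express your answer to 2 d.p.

SD = √60.84 = 7.800
r_full = 2·0.67 / (1 + 0.67) ≈ 0.802
SEM = 7.800×√(1 − 0.802) ≈ 3.467
Standard error of the difference = 3.467·√2 ≈ 4.904
Minimum reliable difference = 2.576 × SE_diff ≈ 2.576 × 4.904 ≈ 12.631

12.63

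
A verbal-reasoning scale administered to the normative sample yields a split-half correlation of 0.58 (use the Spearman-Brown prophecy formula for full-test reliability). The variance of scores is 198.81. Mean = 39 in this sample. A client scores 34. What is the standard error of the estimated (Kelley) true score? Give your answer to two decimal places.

6.23

SD = √198.81 = 14.1000
Spearman-Brown: r = 2(0.58) / (1 + 0.58) = 1.1600 / 1.5800 ≈ 0.7342
SE_est = 14.1000·√[r(1 − r)] ≈ 6.2290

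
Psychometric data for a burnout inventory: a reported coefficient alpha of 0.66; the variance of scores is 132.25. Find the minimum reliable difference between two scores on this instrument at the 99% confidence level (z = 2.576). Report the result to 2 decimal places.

SD = √132.25 ≈ 11.500
SEM = 11.500 × √(1 − 0.660) = 11.500 × √0.340 ≈ 11.500 × 0.583 ≈ 6.706
SE_diff = SEM × √2 ≈ 6.706 × 1.414 ≈ 9.483
Smallest detectable difference = 2.576×9.483 ≈ 24.429

24.43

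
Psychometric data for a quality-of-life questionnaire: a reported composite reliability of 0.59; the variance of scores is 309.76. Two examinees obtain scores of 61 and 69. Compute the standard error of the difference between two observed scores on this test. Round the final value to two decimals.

15.94

SD = √309.76 = 17.6000
SEM = 17.6000 × √(1 − 0.5900) = 17.6000 × √0.4100 ≈ 17.6000 × 0.6403 ≈ 11.2695
SE_diff = SEM × √2 ≈ 11.2695 × 1.4142 ≈ 15.9375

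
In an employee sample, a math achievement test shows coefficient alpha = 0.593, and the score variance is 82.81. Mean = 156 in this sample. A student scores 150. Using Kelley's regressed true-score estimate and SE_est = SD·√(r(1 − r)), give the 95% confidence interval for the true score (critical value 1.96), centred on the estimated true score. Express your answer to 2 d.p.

SD = √82.81 = 9.1000
T̂ = r·X + (1 − r)·M = 0.5930*150 + 0.4070*156 = 88.9500 + 63.4920 ≈ 152.4420
SE_est = 9.1000·√[r(1 − r)] ≈ 4.4706
CI = 152.4420 ± 1.96 * 4.4706 → [143.6796, 161.2044]

[143.68, 161.20]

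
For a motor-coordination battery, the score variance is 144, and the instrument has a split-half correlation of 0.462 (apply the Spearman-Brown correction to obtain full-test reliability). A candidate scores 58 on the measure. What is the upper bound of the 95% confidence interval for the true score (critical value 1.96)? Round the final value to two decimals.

72.27

SD = √144 = 12.0000
Full-length reliability (Spearman-Brown) = 2(0.462)/(1+0.462) ≃ 0.6320
The standard error of measurement is 12.0000·√(1 − 0.6320) ≃ 12.0000·0.6066 ≃ 7.2795.
Margin = 1.96 · 7.2795 ≃ 14.2677
Upper limit = 58 + 14.2677 ≃ 72.2677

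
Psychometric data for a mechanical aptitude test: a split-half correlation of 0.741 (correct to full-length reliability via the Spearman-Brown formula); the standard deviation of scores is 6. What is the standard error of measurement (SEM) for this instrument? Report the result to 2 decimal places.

r_full = 2·0.741 / (1 + 0.741) ≈ 0.8512
SEM = 6.0000 × √(1 − 0.8512) = 6.0000 × √0.1488 ≈ 6.0000 × 0.3857 ≈ 2.3142

2.31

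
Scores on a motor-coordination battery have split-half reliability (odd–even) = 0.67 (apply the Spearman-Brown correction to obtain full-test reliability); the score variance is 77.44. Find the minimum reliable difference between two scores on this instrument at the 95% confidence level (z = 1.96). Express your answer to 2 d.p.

SD = √77.44 ≈ 8.80000
Spearman-Brown: r = 2(0.67) / (1 + 0.67) = 1.34000 / 1.67000 ≈ 0.80240
SEM = 8.80000*√(1 − 0.80240) ≈ 3.91184
SE_diff = SEM * √2 ≈ 3.91184 * 1.41421 ≈ 5.53218
Minimum reliable difference = 1.96 * SE_diff ≈ 1.96 * 5.53218 ≈ 10.84308

10.84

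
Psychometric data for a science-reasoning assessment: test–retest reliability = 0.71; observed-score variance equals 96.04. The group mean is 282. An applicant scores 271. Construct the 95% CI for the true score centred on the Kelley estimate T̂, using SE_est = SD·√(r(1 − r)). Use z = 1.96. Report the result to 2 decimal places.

[265.47, 282.91]

SD = √96.04 ≈ 9.8000
Estimated true score = 0.7100·271 + (1 − 0.7100)·282 ≈ 274.1900
SE_est = 9.8000·√[r(1 − r)] ≈ 4.4469
95% CI: 274.1900 ± 8.7159 ≈ (265.4741, 282.9059)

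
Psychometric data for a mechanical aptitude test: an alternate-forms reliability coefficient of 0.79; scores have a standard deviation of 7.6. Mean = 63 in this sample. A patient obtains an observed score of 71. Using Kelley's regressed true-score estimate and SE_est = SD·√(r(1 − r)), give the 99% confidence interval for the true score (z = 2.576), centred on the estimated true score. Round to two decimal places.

[61.35, 77.29]

T̂ = r·X + (1 − r)·M = 0.790*71 + 0.210*63 = 56.090 + 13.230 ≃ 69.320
SE_est = 7.600*√(0.790*0.210) ≃ 3.096
CI = 69.320 ± 2.576 * 3.096 → [61.346, 77.294]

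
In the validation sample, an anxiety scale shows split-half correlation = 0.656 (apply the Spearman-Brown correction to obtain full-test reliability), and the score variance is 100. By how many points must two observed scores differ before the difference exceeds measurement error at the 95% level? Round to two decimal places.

12.63

σ = 100^(1/2) = 10.0000
r_full = 2·0.656 / (1 + 0.656) ≈ 0.7923
The standard error of measurement is 10.0000·√(1 − 0.7923) ≈ 10.0000·0.4558 ≈ 4.5577.
SE_diff = SEM · √2 ≈ 4.5577 · 1.4142 ≈ 6.4456
Minimum reliable difference = 1.96 · SE_diff ≈ 1.96 · 6.4456 ≈ 12.6334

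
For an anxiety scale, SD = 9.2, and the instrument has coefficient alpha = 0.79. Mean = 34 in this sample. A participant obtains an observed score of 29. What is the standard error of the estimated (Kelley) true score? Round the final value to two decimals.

SE_est = SD * √(r(1 − r)) = 9.200 * √0.166 ≈ 9.200 * 0.407 ≈ 3.747

3.75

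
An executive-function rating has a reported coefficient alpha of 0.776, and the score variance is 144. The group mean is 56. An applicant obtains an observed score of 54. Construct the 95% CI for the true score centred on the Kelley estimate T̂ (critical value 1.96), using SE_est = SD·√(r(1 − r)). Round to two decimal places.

[44.64, 64.25]

σ = 144^(1/2) = 12.0000
T̂ = 0.7760(54) + 0.2240(56) ≃ 54.4480
SE_est = 12.0000*√(0.7760*0.2240) ≃ 5.0031
CI = 54.4480 ± 1.96 * 5.0031 → [44.6420, 64.2540]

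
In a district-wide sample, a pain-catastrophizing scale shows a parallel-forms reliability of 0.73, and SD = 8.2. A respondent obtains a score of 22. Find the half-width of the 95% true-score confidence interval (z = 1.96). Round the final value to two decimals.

8.35

SEM = 8.20000 · √(1 − 0.73000) = 8.20000 · √0.27000 ≈ 8.20000 · 0.51962 ≈ 4.26084
Margin = 1.96 · 4.26084 ≈ 8.35126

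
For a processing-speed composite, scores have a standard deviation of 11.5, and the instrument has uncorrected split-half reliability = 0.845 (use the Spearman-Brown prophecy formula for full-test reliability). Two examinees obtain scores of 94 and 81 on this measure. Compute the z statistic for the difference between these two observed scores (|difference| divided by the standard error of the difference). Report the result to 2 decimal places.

Full-length reliability (Spearman-Brown) = 2(0.845)/(1+0.845) ≈ 0.91599
SEM = 11.50000·√(1 − 0.91599) ≈ 3.33323
Standard error of the difference = 3.33323·√2 ≈ 4.71390
z = |94 − 81| / 4.71390 = 13 / 4.71390 ≈ 2.75780

2.76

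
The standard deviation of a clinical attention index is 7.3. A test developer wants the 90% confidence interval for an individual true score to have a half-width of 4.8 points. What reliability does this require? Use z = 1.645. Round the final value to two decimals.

0.84

SEM needed = half-width / z = 4.8/1.645 ≈ 2.9179
r = 1 − (SEM / SD)² = 1 − (2.9179 / 7.3)² ≈ 1 − 0.1598 ≈ 0.8402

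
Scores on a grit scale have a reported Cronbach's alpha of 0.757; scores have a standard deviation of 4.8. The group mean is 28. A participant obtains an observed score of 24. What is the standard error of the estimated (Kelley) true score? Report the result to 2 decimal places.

2.06

SE_est = SD * √(r(1 − r)) = 4.8000 * √0.1840 ≈ 4.8000 * 0.4289 ≈ 2.0587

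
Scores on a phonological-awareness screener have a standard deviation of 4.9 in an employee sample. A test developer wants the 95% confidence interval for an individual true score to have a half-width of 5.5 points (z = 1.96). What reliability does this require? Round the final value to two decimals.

0.67

SEM needed = half-width / z = 5.5/1.96 ≈ 2.80612
r = 1 − (SEM / SD)² = 1 − (2.80612 / 4.9)² ≈ 1 − 0.32796 ≈ 0.67204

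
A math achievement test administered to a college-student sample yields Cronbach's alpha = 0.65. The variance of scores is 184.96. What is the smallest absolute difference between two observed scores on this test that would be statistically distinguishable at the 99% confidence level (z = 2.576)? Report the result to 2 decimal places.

SD = √184.96 ≈ 13.60000
SEM = 13.60000·√(1 − 0.65000) ≈ 8.04587
SE_diff = √2 · SEM ≈ 11.37858
Smallest detectable difference = 2.576·11.37858 ≈ 29.31121

29.31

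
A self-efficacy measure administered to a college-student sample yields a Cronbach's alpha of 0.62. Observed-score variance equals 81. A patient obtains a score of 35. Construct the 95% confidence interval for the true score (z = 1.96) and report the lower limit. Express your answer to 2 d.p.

SD = √81 = 9.0000
SEM = 9.0000·√(1 − 0.6200) ≈ 5.5480
1.96 · SEM ≈ 10.8740
Lower bound: 35 − 10.8740 = 24.1260

24.13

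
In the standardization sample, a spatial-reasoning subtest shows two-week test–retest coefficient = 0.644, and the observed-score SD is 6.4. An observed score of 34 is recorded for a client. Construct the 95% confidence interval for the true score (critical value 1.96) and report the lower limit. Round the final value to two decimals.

26.52

SEM = 6.400 * √(1 − 0.644) = 6.400 * √0.356 ≈ 6.400 * 0.597 ≈ 3.819
1.96 * SEM ≈ 7.484
Lower bound: 34 − 7.484 = 26.516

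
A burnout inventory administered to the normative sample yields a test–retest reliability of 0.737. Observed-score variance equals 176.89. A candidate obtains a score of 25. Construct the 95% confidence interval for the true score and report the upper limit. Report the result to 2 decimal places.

SD = √176.89 = 13.3000
The standard error of measurement is 13.3000×√(1 − 0.7370) ≈ 13.3000×0.5128 ≈ 6.8207.
1.96 × SEM ≈ 13.3686
Upper limit = 25 + 13.3686 ≈ 38.3686

38.37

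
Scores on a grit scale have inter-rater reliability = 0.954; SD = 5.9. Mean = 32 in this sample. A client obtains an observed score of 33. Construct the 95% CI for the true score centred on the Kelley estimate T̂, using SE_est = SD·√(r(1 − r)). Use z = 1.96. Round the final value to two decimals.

[30.53, 35.38]

T̂ = r·X + (1 − r)·M = 0.9540*33 + 0.0460*32 = 31.4820 + 1.4720 ≃ 32.9540
SE_est = 5.9000*√(0.9540*0.0460) ≃ 1.2360
95% CI: 32.9540 ± 2.4225 ≃ (30.5315, 35.3765)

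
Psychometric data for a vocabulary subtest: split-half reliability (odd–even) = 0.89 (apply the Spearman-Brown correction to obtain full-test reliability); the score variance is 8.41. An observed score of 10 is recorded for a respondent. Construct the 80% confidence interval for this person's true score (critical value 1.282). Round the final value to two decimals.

SD = √8.41 = 2.9000
r_full = 2·0.89 / (1 + 0.89) ≈ 0.9418
SEM = 2.9000·√(1 − 0.9418) ≈ 0.6996
Margin = 1.282 · 0.6996 ≈ 0.8969
Interval: (9.1031, 10.8969)

[9.10, 10.90]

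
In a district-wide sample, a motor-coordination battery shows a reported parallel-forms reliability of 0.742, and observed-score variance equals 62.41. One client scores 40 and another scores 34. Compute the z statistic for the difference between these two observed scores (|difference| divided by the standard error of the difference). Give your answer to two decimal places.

SD = √62.41 = 7.900
SEM = 7.900 × √(1 − 0.742) = 7.900 × √0.258 ≈ 7.900 × 0.508 ≈ 4.013
Standard error of the difference = 4.013·√2 ≈ 5.675
z = 6 / 5.675 ≈ 1.057

1.06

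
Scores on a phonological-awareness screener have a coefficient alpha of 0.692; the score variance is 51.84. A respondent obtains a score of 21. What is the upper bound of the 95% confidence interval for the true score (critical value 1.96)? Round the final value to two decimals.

28.83

σ = 51.84^(1/2) = 7.2000
SEM = 7.2000 × √(1 − 0.6920) = 7.2000 × √0.3080 ≈ 7.2000 × 0.5550 ≈ 3.9958
1.96 × SEM ≈ 7.8318
Upper limit = 21 + 7.8318 ≈ 28.8318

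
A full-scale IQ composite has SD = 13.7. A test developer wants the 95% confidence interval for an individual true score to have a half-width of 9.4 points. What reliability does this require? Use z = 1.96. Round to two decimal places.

0.88

SEM needed = half-width / z = 9.4/1.96 ≈ 4.796
Required reliability = 1 − (SEM/SD)² = 1 − 0.123 ≈ 0.877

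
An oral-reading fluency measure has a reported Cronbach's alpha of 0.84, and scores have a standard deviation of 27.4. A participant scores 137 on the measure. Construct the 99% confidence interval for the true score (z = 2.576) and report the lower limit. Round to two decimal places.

SEM = 27.400 × √(1 − 0.840) = 27.400 × √0.160 ≃ 27.400 × 0.400 ≃ 10.960
Half-width = 2.576×10.960 ≃ 28.233
Lower bound: 137 − 28.233 = 108.767

108.77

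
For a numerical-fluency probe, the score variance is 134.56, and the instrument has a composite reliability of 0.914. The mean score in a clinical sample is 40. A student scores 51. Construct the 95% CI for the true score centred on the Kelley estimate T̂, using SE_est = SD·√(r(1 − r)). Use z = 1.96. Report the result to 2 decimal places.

σ = 134.56^(1/2) = 11.6000
T̂ = r·X + (1 − r)·M = 0.9140·51 + 0.0860·40 = 46.6140 + 3.4400 ≃ 50.0540
SE_est = SD · √(r(1 − r)) = 11.6000 · √0.0786 ≃ 11.6000 · 0.2804 ≃ 3.2522
95% CI: 50.0540 ± 6.3744 ≃ (43.6796, 56.4284)

[43.68, 56.43]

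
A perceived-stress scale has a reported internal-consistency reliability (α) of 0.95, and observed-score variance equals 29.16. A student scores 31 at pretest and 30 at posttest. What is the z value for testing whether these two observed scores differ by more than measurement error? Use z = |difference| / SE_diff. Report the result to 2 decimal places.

SD = √29.16 ≃ 5.400
The standard error of measurement is 5.400·√(1 − 0.950) ≃ 5.400·0.224 ≃ 1.207.
SE_diff = SEM · √2 ≃ 1.207 · 1.414 ≃ 1.708
z = |31 − 30| / 1.708 = 1 / 1.708 ≃ 0.586

0.59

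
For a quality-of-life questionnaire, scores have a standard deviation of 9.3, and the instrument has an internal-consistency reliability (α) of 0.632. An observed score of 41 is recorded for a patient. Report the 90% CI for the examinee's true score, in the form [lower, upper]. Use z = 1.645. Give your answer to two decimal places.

SEM = 9.3000×√(1 − 0.6320) ≈ 5.6417
Margin = 1.645 × 5.6417 ≈ 9.2805
CI = 41 ± 9.2805 → [31.7195, 50.2805]

[31.72, 50.28]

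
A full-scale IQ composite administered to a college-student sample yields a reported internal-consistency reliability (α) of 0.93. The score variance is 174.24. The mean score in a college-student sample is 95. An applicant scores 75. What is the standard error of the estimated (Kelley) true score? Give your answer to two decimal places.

σ = 174.24^(1/2) = 13.200
SE_est = SD · √(r(1 − r)) = 13.200 · √0.065 ≈ 13.200 · 0.255 ≈ 3.368

3.37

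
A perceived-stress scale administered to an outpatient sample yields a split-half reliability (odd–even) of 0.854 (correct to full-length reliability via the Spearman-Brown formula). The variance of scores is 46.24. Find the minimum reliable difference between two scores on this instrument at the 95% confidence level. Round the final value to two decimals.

SD = √46.24 = 6.800
Spearman-Brown: r = 2(0.854) / (1 + 0.854) = 1.708 / 1.854 ≈ 0.921
SEM = 6.800*√(1 − 0.921) ≈ 1.908
SE_diff = √2 * SEM ≈ 2.699
Minimum reliable difference = 1.96 * SE_diff ≈ 1.96 * 2.699 ≈ 5.289

5.29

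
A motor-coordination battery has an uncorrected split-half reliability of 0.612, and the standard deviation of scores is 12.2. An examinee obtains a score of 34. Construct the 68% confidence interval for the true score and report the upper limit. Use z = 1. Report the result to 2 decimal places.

Spearman-Brown: r = 2(0.612) / (1 + 0.612) = 1.2240 / 1.6120 ≈ 0.7593
The standard error of measurement is 12.2000*√(1 − 0.7593) ≈ 12.2000*0.4906 ≈ 5.9854.
Margin = 1 * 5.9854 ≈ 5.9854
Upper limit = 34 + 5.9854 ≈ 39.9854

39.99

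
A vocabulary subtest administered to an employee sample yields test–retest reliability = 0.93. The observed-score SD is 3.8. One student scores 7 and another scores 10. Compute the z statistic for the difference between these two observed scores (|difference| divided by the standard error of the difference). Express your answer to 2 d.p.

SEM = 3.8000 · √(1 − 0.9300) = 3.8000 · √0.0700 ≈ 3.8000 · 0.2646 ≈ 1.0054
SE_diff = SEM · √2 ≈ 1.0054 · 1.4142 ≈ 1.4218
z = 3 / 1.4218 ≈ 2.1100

2.11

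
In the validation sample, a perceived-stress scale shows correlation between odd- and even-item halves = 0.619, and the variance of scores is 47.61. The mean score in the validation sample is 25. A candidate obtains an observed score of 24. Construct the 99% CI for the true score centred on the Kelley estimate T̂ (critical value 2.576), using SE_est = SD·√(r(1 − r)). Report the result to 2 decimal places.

[16.70, 31.78]

σ = 47.61^(1/2) = 6.9000
r_full = 2·0.619 / (1 + 0.619) ≈ 0.7647
T̂ = r·X + (1 − r)·M = 0.7647×24 + 0.2353×25 ≈ 18.3521 + 5.8833 ≈ 24.2353
SE_est = SD × √(r(1 − r)) = 6.9000 × √0.1800 ≈ 6.9000 × 0.4242 ≈ 2.9270
99% CI: 24.2353 ± 7.5400 ≈ (16.6953, 31.7753)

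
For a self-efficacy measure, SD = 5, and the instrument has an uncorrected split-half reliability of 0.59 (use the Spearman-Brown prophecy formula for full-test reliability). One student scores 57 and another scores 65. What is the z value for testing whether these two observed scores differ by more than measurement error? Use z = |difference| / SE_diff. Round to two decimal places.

2.23

Full-length reliability (Spearman-Brown) = 2(0.59)/(1+0.59) ≈ 0.742
The standard error of measurement is 5.000*√(1 − 0.742) ≈ 5.000*0.508 ≈ 2.539.
SE_diff = SEM * √2 ≈ 2.539 * 1.414 ≈ 3.591
z = 8 / 3.591 ≈ 2.228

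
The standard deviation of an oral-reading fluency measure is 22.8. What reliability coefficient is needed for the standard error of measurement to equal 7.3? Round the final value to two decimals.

0.90

r = 1 − (7.3000/22.8)² ≈ 1 − 0.1025 ≈ 0.8975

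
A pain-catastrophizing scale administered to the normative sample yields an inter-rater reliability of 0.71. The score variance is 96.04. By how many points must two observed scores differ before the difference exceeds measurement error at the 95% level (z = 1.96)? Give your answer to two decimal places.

14.63

SD = √96.04 = 9.800
The standard error of measurement is 9.800·√(1 − 0.710) ≈ 9.800·0.539 ≈ 5.277.
SE_diff = √2 · SEM ≈ 7.463
Smallest detectable difference = 1.96·7.463 ≈ 14.628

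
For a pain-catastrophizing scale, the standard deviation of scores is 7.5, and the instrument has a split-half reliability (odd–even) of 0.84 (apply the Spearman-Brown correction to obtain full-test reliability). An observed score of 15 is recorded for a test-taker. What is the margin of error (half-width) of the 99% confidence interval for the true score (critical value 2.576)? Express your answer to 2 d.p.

5.70

Spearman-Brown: r = 2(0.84) / (1 + 0.84) = 1.680 / 1.840 ≃ 0.913
The standard error of measurement is 7.500·√(1 − 0.913) ≃ 7.500·0.295 ≃ 2.212.
2.576 · SEM ≃ 5.697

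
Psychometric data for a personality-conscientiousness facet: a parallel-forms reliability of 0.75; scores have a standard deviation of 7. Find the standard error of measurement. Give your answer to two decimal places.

3.50

SEM = 7.00000 * √(1 − 0.75000) = 7.00000 * √0.25000 ≈ 7.00000 * 0.50000 ≈ 3.50000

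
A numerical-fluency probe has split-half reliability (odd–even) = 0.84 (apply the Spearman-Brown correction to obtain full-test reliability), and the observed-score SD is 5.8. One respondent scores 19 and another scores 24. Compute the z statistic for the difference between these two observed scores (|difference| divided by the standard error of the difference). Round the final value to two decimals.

Full-length reliability (Spearman-Brown) = 2(0.84)/(1+0.84) ≈ 0.9130
SEM = 5.8000*√(1 − 0.9130) ≈ 1.7103
SE_diff = √2 * SEM ≈ 2.4188
z = |19 − 24| / 2.4188 = 5 / 2.4188 ≈ 2.0672

2.07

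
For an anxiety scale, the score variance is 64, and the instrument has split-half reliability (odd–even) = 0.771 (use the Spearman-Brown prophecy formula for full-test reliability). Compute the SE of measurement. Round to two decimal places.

2.88

SD = √64 ≈ 8.000
Spearman-Brown: r = 2(0.771) / (1 + 0.771) = 1.542 / 1.771 ≈ 0.871
SEM = 8.000 * √(1 − 0.871) = 8.000 * √0.129 ≈ 8.000 * 0.360 ≈ 2.877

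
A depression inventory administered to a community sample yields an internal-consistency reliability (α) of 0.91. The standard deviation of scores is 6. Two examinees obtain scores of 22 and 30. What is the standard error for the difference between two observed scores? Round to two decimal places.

SEM = 6.000 × √(1 − 0.910) = 6.000 × √0.090 ≈ 6.000 × 0.300 ≈ 1.800
SE_diff = √2 × SEM ≈ 2.546

2.55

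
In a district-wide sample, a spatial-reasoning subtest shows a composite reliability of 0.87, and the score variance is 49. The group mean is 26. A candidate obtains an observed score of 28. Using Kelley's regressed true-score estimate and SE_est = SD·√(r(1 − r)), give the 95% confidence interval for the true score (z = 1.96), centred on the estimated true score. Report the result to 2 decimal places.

σ = 49^(1/2) = 7.000
T̂ = 0.870(28) + 0.130(26) ≈ 27.740
SE_est = 7.000*√(0.870*0.130) ≈ 2.354
CI = 27.740 ± 1.96 * 2.354 → [23.126, 32.354]

[23.13, 32.35]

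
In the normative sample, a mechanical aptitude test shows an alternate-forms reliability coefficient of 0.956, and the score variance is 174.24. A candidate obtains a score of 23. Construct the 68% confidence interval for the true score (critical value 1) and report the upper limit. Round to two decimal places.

25.77

SD = √174.24 ≈ 13.2000
SEM = 13.2000×√(1 − 0.9560) ≈ 2.7689
Margin = 1 × 2.7689 ≈ 2.7689
Upper limit = 23 + 2.7689 ≈ 25.7689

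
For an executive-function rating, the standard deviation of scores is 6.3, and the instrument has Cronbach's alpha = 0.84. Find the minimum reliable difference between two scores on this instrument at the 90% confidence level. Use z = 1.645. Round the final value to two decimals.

5.86

SEM = 6.3000 × √(1 − 0.8400) = 6.3000 × √0.1600 ≈ 6.3000 × 0.4000 ≈ 2.5200
SE_diff = SEM × √2 ≈ 2.5200 × 1.4142 ≈ 3.5638
Minimum reliable difference = 1.645 × SE_diff ≈ 1.645 × 3.5638 ≈ 5.8625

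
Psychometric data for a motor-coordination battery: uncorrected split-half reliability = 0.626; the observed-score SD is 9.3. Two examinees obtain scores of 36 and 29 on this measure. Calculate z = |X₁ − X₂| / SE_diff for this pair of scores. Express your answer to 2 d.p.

1.11

Full-length reliability (Spearman-Brown) = 2(0.626)/(1+0.626) ≈ 0.7700
SEM = 9.3000 * √(1 − 0.7700) = 9.3000 * √0.2300 ≈ 9.3000 * 0.4796 ≈ 4.4602
SE_diff = SEM * √2 ≈ 4.4602 * 1.4142 ≈ 6.3077
z = |36 − 29| / 6.3077 = 7 / 6.3077 ≈ 1.1097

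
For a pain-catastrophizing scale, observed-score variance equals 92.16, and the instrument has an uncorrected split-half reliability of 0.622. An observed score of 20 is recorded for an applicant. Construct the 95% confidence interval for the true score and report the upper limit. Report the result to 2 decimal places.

29.08

SD = √92.16 = 9.60000
Spearman-Brown: r = 2(0.622) / (1 + 0.622) = 1.24400 / 1.62200 ≈ 0.76695
The standard error of measurement is 9.60000×√(1 − 0.76695) ≈ 9.60000×0.48275 ≈ 4.63438.
1.96 × SEM ≈ 9.08339
Upper bound: 20 + 9.08339 = 29.08339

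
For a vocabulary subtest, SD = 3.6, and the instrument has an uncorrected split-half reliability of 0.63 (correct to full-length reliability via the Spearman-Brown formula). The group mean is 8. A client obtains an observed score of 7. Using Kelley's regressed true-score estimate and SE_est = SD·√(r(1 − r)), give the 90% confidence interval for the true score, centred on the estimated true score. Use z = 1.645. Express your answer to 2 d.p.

Spearman-Brown: r = 2(0.63) / (1 + 0.63) = 1.260 / 1.630 ≈ 0.773
Estimated true score = 0.773·7 + (1 − 0.773)·8 ≈ 7.227
SE_est = SD · √(r(1 − r)) = 3.600 · √0.175 ≈ 3.600 · 0.419 ≈ 1.508
90% CI: 7.227 ± 2.481 ≈ (4.746, 9.708)

[4.75, 9.71]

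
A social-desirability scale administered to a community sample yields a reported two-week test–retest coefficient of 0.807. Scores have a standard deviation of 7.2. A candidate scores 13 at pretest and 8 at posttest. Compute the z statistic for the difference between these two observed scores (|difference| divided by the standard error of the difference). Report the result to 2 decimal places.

1.12

The standard error of measurement is 7.20000·√(1 − 0.80700) ≈ 7.20000·0.43932 ≈ 3.16309.
Standard error of the difference = 3.16309·√2 ≈ 4.47328
z = 5 / 4.47328 ≈ 1.11775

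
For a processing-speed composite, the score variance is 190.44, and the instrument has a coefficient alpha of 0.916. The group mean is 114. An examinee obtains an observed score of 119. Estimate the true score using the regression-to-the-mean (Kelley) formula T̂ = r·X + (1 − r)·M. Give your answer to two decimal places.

118.58

T̂ = 0.9160(119) + 0.0840(114) ≈ 118.5800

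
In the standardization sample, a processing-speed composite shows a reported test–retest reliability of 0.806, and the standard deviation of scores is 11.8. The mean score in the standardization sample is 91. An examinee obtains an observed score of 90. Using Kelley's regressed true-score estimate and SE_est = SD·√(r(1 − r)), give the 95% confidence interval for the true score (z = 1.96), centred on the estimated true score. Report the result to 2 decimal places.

T̂ = r·X + (1 − r)·M = 0.806×90 + 0.194×91 = 72.540 + 17.654 ≃ 90.194
SE_est = SD × √(r(1 − r)) = 11.800 × √0.156 ≃ 11.800 × 0.395 ≃ 4.666
95% CI: 90.194 ± 9.145 ≃ (81.049, 99.339)

[81.05, 99.34]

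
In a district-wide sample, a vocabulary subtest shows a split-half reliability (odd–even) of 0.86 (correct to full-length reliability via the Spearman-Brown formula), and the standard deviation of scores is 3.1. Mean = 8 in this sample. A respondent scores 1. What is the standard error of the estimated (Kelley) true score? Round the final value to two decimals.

r_full = 2·0.86 / (1 + 0.86) ≈ 0.92473
SE_est = SD × √(r(1 − r)) = 3.10000 × √0.06960 ≈ 3.10000 × 0.26382 ≈ 0.81786

0.82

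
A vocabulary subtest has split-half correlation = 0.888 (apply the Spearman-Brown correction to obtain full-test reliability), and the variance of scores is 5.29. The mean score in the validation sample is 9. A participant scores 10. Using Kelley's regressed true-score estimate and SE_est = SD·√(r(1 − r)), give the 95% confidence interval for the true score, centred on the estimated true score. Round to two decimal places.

σ = 5.29^(1/2) = 2.3000
Full-length reliability (Spearman-Brown) = 2(0.888)/(1+0.888) ≈ 0.9407
T̂ = r·X + (1 − r)·M = 0.9407·10 + 0.0593·9 ≈ 9.4068 + 0.5339 ≈ 9.9407
SE_est = 2.3000·√(0.9407·0.0593) ≈ 0.5433
95% CI: 9.9407 ± 1.0649 ≈ (8.8758, 11.0056)

[8.88, 11.01]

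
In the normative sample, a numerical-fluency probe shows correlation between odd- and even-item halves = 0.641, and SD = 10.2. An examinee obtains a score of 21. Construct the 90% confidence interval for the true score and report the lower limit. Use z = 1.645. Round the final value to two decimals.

r_full = 2·0.641 / (1 + 0.641) ≈ 0.78123
SEM = 10.20000 × √(1 − 0.78123) = 10.20000 × √0.21877 ≈ 10.20000 × 0.46773 ≈ 4.77082
1.645 × SEM ≈ 7.84800
Lower limit = 21 − 7.84800 ≈ 13.15200

13.15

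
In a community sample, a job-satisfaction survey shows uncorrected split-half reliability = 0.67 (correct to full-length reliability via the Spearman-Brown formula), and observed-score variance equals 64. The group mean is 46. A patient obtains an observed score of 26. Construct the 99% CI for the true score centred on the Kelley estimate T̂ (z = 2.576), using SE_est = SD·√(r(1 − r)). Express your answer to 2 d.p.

SD = √64 ≃ 8.0000
r_full = 2·0.67 / (1 + 0.67) ≃ 0.8024
T̂ = r·X + (1 − r)·M = 0.8024×26 + 0.1976×46 ≃ 20.8623 + 9.0898 ≃ 29.9521
SE_est = SD × √(r(1 − r)) = 8.0000 × √0.1586 ≃ 8.0000 × 0.3982 ≃ 3.1855
99% CI: 29.9521 ± 8.2059 ≃ (21.7461, 38.1580)

[21.75, 38.16]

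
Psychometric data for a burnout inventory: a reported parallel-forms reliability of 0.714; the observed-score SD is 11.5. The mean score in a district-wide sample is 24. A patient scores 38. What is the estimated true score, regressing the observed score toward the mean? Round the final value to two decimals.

34.00

Estimated true score = 0.7140×38 + (1 − 0.7140)×24 ≈ 33.9960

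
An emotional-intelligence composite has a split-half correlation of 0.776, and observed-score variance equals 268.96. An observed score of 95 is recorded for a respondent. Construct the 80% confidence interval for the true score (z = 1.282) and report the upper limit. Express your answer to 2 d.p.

σ = 268.96^(1/2) = 16.40000
Spearman-Brown: r = 2(0.776) / (1 + 0.776) = 1.55200 / 1.77600 ≃ 0.87387
SEM = 16.40000 · √(1 − 0.87387) = 16.40000 · √0.12613 ≃ 16.40000 · 0.35514 ≃ 5.82434
Half-width = 1.282·5.82434 ≃ 7.46680
Upper limit = 95 + 7.46680 ≃ 102.46680

102.47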